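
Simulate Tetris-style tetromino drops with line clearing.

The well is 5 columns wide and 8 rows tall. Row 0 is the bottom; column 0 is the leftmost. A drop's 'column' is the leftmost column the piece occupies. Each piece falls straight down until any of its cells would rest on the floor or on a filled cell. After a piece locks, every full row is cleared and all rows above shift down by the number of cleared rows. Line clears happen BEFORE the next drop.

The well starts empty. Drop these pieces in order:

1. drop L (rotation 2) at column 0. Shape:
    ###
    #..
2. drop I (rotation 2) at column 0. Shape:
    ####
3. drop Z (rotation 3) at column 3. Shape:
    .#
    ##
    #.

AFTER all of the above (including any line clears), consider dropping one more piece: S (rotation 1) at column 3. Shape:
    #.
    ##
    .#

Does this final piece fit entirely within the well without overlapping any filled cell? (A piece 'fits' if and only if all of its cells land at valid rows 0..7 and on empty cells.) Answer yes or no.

Drop 1: L rot2 at col 0 lands with bottom-row=0; cleared 0 line(s) (total 0); column heights now [2 2 2 0 0], max=2
Drop 2: I rot2 at col 0 lands with bottom-row=2; cleared 0 line(s) (total 0); column heights now [3 3 3 3 0], max=3
Drop 3: Z rot3 at col 3 lands with bottom-row=3; cleared 0 line(s) (total 0); column heights now [3 3 3 5 6], max=6
Test piece S rot1 at col 3 (width 2): heights before test = [3 3 3 5 6]; fits = False

Answer: no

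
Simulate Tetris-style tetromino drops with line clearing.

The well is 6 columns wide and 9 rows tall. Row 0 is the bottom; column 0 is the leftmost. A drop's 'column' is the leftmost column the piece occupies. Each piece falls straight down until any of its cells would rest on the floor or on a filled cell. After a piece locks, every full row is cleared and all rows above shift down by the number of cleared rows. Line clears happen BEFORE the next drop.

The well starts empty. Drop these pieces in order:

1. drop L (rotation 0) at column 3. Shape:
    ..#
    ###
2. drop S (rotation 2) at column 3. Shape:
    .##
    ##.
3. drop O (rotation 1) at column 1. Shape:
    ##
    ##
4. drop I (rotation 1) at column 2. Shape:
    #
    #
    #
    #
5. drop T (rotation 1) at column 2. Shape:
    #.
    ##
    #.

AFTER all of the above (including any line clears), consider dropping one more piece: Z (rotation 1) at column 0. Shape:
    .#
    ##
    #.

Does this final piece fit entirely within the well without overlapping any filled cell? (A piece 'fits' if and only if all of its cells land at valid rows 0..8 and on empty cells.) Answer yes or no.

Drop 1: L rot0 at col 3 lands with bottom-row=0; cleared 0 line(s) (total 0); column heights now [0 0 0 1 1 2], max=2
Drop 2: S rot2 at col 3 lands with bottom-row=1; cleared 0 line(s) (total 0); column heights now [0 0 0 2 3 3], max=3
Drop 3: O rot1 at col 1 lands with bottom-row=0; cleared 0 line(s) (total 0); column heights now [0 2 2 2 3 3], max=3
Drop 4: I rot1 at col 2 lands with bottom-row=2; cleared 0 line(s) (total 0); column heights now [0 2 6 2 3 3], max=6
Drop 5: T rot1 at col 2 lands with bottom-row=6; cleared 0 line(s) (total 0); column heights now [0 2 9 8 3 3], max=9
Test piece Z rot1 at col 0 (width 2): heights before test = [0 2 9 8 3 3]; fits = True

Answer: yes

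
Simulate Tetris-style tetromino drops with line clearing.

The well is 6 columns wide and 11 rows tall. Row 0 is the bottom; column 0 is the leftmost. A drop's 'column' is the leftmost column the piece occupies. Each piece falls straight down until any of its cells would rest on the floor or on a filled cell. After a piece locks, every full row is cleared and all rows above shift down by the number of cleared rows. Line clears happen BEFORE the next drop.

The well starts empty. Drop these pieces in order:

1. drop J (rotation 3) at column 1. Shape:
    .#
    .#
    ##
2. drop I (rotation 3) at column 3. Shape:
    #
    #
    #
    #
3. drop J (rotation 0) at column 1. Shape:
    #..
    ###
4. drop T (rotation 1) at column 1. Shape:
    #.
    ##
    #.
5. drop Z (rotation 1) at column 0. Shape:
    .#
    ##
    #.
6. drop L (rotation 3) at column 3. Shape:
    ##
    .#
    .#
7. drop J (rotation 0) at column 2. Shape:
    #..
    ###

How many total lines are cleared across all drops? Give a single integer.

Answer: 0

Derivation:
Drop 1: J rot3 at col 1 lands with bottom-row=0; cleared 0 line(s) (total 0); column heights now [0 1 3 0 0 0], max=3
Drop 2: I rot3 at col 3 lands with bottom-row=0; cleared 0 line(s) (total 0); column heights now [0 1 3 4 0 0], max=4
Drop 3: J rot0 at col 1 lands with bottom-row=4; cleared 0 line(s) (total 0); column heights now [0 6 5 5 0 0], max=6
Drop 4: T rot1 at col 1 lands with bottom-row=6; cleared 0 line(s) (total 0); column heights now [0 9 8 5 0 0], max=9
Drop 5: Z rot1 at col 0 lands with bottom-row=8; cleared 0 line(s) (total 0); column heights now [10 11 8 5 0 0], max=11
Drop 6: L rot3 at col 3 lands with bottom-row=3; cleared 0 line(s) (total 0); column heights now [10 11 8 6 6 0], max=11
Drop 7: J rot0 at col 2 lands with bottom-row=8; cleared 0 line(s) (total 0); column heights now [10 11 10 9 9 0], max=11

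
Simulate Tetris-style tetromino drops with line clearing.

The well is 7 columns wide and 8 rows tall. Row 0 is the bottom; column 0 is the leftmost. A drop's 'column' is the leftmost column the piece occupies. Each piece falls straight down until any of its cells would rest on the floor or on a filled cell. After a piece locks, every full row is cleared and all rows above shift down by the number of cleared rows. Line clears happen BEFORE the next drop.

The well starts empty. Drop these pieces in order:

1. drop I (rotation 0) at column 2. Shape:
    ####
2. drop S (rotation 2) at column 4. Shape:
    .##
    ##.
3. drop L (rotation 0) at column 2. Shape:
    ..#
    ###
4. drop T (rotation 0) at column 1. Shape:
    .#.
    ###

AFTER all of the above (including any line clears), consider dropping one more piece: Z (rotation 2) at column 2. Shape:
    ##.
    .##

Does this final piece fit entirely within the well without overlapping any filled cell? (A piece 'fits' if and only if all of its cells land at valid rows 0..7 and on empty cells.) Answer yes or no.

Answer: yes

Derivation:
Drop 1: I rot0 at col 2 lands with bottom-row=0; cleared 0 line(s) (total 0); column heights now [0 0 1 1 1 1 0], max=1
Drop 2: S rot2 at col 4 lands with bottom-row=1; cleared 0 line(s) (total 0); column heights now [0 0 1 1 2 3 3], max=3
Drop 3: L rot0 at col 2 lands with bottom-row=2; cleared 0 line(s) (total 0); column heights now [0 0 3 3 4 3 3], max=4
Drop 4: T rot0 at col 1 lands with bottom-row=3; cleared 0 line(s) (total 0); column heights now [0 4 5 4 4 3 3], max=5
Test piece Z rot2 at col 2 (width 3): heights before test = [0 4 5 4 4 3 3]; fits = True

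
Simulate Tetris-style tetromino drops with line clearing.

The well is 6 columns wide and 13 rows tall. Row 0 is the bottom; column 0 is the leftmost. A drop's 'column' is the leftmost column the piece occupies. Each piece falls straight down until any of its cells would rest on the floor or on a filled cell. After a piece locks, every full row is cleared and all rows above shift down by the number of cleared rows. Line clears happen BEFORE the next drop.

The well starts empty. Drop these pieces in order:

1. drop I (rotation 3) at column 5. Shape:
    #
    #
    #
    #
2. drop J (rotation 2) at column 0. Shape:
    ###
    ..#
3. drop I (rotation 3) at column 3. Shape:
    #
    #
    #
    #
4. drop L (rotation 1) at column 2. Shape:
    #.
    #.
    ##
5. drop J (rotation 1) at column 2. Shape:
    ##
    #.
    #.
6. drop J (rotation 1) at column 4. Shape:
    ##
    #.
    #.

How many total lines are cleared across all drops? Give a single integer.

Drop 1: I rot3 at col 5 lands with bottom-row=0; cleared 0 line(s) (total 0); column heights now [0 0 0 0 0 4], max=4
Drop 2: J rot2 at col 0 lands with bottom-row=0; cleared 0 line(s) (total 0); column heights now [2 2 2 0 0 4], max=4
Drop 3: I rot3 at col 3 lands with bottom-row=0; cleared 0 line(s) (total 0); column heights now [2 2 2 4 0 4], max=4
Drop 4: L rot1 at col 2 lands with bottom-row=4; cleared 0 line(s) (total 0); column heights now [2 2 7 5 0 4], max=7
Drop 5: J rot1 at col 2 lands with bottom-row=7; cleared 0 line(s) (total 0); column heights now [2 2 10 10 0 4], max=10
Drop 6: J rot1 at col 4 lands with bottom-row=2; cleared 0 line(s) (total 0); column heights now [2 2 10 10 5 5], max=10

Answer: 0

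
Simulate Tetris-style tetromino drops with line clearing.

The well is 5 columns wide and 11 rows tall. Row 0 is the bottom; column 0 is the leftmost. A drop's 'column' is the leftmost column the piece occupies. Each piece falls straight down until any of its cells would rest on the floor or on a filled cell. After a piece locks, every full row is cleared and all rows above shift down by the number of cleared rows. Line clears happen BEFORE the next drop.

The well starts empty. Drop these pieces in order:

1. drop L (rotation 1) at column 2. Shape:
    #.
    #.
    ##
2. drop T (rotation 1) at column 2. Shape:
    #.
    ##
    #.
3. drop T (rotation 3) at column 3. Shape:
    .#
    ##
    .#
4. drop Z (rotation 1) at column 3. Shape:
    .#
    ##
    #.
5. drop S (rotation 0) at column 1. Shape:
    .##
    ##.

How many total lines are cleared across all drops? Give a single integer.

Drop 1: L rot1 at col 2 lands with bottom-row=0; cleared 0 line(s) (total 0); column heights now [0 0 3 1 0], max=3
Drop 2: T rot1 at col 2 lands with bottom-row=3; cleared 0 line(s) (total 0); column heights now [0 0 6 5 0], max=6
Drop 3: T rot3 at col 3 lands with bottom-row=4; cleared 0 line(s) (total 0); column heights now [0 0 6 6 7], max=7
Drop 4: Z rot1 at col 3 lands with bottom-row=6; cleared 0 line(s) (total 0); column heights now [0 0 6 8 9], max=9
Drop 5: S rot0 at col 1 lands with bottom-row=7; cleared 0 line(s) (total 0); column heights now [0 8 9 9 9], max=9

Answer: 0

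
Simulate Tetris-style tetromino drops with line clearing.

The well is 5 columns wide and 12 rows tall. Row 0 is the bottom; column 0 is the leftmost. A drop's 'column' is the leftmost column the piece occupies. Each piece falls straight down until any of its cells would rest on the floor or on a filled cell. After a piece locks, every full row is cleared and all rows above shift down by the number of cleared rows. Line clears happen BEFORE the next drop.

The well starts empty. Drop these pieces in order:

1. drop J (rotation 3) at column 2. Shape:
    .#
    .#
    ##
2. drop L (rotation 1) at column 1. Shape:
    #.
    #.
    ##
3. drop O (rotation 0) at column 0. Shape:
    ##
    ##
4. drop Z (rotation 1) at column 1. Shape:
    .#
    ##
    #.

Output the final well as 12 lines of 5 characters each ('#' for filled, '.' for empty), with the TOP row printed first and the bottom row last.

Answer: .....
.....
.....
..#..
.##..
.#...
##...
##...
.#...
.#.#.
.###.
..##.

Derivation:
Drop 1: J rot3 at col 2 lands with bottom-row=0; cleared 0 line(s) (total 0); column heights now [0 0 1 3 0], max=3
Drop 2: L rot1 at col 1 lands with bottom-row=1; cleared 0 line(s) (total 0); column heights now [0 4 2 3 0], max=4
Drop 3: O rot0 at col 0 lands with bottom-row=4; cleared 0 line(s) (total 0); column heights now [6 6 2 3 0], max=6
Drop 4: Z rot1 at col 1 lands with bottom-row=6; cleared 0 line(s) (total 0); column heights now [6 8 9 3 0], max=9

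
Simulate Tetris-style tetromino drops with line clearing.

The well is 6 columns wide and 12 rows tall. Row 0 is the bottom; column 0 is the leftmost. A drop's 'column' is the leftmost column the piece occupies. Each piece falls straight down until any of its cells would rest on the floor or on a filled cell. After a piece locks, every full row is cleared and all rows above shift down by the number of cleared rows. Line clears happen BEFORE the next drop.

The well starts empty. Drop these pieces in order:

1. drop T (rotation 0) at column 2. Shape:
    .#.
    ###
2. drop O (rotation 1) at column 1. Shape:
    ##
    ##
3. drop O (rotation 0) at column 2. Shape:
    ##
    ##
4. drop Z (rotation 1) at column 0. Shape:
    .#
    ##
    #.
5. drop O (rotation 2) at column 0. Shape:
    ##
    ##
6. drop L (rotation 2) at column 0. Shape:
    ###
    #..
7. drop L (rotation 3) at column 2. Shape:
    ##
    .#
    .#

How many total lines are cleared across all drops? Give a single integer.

Answer: 0

Derivation:
Drop 1: T rot0 at col 2 lands with bottom-row=0; cleared 0 line(s) (total 0); column heights now [0 0 1 2 1 0], max=2
Drop 2: O rot1 at col 1 lands with bottom-row=1; cleared 0 line(s) (total 0); column heights now [0 3 3 2 1 0], max=3
Drop 3: O rot0 at col 2 lands with bottom-row=3; cleared 0 line(s) (total 0); column heights now [0 3 5 5 1 0], max=5
Drop 4: Z rot1 at col 0 lands with bottom-row=2; cleared 0 line(s) (total 0); column heights now [4 5 5 5 1 0], max=5
Drop 5: O rot2 at col 0 lands with bottom-row=5; cleared 0 line(s) (total 0); column heights now [7 7 5 5 1 0], max=7
Drop 6: L rot2 at col 0 lands with bottom-row=7; cleared 0 line(s) (total 0); column heights now [9 9 9 5 1 0], max=9
Drop 7: L rot3 at col 2 lands with bottom-row=7; cleared 0 line(s) (total 0); column heights now [9 9 10 10 1 0], max=10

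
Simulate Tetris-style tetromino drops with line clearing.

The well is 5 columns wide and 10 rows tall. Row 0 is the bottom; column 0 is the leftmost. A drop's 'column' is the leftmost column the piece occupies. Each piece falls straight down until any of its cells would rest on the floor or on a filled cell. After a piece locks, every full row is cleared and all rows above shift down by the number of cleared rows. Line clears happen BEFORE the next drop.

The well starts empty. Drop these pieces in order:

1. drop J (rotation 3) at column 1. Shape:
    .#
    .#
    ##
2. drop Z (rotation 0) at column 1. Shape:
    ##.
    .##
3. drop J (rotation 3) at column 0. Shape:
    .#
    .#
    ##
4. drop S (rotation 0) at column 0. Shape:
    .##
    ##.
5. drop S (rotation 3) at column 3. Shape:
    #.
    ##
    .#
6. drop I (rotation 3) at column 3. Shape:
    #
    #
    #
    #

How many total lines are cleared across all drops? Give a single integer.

Drop 1: J rot3 at col 1 lands with bottom-row=0; cleared 0 line(s) (total 0); column heights now [0 1 3 0 0], max=3
Drop 2: Z rot0 at col 1 lands with bottom-row=3; cleared 0 line(s) (total 0); column heights now [0 5 5 4 0], max=5
Drop 3: J rot3 at col 0 lands with bottom-row=5; cleared 0 line(s) (total 0); column heights now [6 8 5 4 0], max=8
Drop 4: S rot0 at col 0 lands with bottom-row=8; cleared 0 line(s) (total 0); column heights now [9 10 10 4 0], max=10
Drop 5: S rot3 at col 3 lands with bottom-row=3; cleared 0 line(s) (total 0); column heights now [9 10 10 6 5], max=10
Drop 6: I rot3 at col 3 lands with bottom-row=6; cleared 0 line(s) (total 0); column heights now [9 10 10 10 5], max=10

Answer: 0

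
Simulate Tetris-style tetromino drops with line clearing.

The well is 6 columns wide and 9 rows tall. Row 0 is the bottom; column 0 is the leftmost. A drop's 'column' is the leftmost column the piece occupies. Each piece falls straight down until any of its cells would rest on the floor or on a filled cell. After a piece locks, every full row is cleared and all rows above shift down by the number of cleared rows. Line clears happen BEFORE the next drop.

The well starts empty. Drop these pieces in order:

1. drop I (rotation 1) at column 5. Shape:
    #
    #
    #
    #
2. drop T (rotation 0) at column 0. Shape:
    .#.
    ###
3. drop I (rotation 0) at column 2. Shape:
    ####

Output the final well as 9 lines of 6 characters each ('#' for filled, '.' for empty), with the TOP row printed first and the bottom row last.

Answer: ......
......
......
......
..####
.....#
.....#
.#...#
###..#

Derivation:
Drop 1: I rot1 at col 5 lands with bottom-row=0; cleared 0 line(s) (total 0); column heights now [0 0 0 0 0 4], max=4
Drop 2: T rot0 at col 0 lands with bottom-row=0; cleared 0 line(s) (total 0); column heights now [1 2 1 0 0 4], max=4
Drop 3: I rot0 at col 2 lands with bottom-row=4; cleared 0 line(s) (total 0); column heights now [1 2 5 5 5 5], max=5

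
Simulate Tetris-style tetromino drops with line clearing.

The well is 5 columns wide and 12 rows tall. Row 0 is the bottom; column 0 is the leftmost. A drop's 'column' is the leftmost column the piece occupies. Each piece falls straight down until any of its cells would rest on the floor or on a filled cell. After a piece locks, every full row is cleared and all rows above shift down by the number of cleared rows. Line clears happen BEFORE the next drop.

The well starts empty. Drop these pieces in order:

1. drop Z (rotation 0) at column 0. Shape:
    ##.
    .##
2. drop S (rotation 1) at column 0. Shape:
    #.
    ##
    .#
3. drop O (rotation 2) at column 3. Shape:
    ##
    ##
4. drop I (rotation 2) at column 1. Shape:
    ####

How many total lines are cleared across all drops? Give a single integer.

Answer: 1

Derivation:
Drop 1: Z rot0 at col 0 lands with bottom-row=0; cleared 0 line(s) (total 0); column heights now [2 2 1 0 0], max=2
Drop 2: S rot1 at col 0 lands with bottom-row=2; cleared 0 line(s) (total 0); column heights now [5 4 1 0 0], max=5
Drop 3: O rot2 at col 3 lands with bottom-row=0; cleared 0 line(s) (total 0); column heights now [5 4 1 2 2], max=5
Drop 4: I rot2 at col 1 lands with bottom-row=4; cleared 1 line(s) (total 1); column heights now [4 4 1 2 2], max=4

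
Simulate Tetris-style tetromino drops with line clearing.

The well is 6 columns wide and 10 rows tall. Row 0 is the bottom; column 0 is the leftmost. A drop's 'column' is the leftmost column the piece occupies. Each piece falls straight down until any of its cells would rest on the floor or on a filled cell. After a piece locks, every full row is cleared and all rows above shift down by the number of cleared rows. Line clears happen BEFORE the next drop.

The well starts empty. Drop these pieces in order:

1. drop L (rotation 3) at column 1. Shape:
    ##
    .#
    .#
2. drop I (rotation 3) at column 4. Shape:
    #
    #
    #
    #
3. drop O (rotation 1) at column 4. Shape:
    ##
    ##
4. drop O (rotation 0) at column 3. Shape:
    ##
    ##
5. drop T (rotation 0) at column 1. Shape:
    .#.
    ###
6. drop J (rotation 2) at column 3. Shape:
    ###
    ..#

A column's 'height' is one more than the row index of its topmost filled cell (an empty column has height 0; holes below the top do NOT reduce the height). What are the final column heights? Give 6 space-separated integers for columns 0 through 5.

Answer: 0 9 10 10 10 10

Derivation:
Drop 1: L rot3 at col 1 lands with bottom-row=0; cleared 0 line(s) (total 0); column heights now [0 3 3 0 0 0], max=3
Drop 2: I rot3 at col 4 lands with bottom-row=0; cleared 0 line(s) (total 0); column heights now [0 3 3 0 4 0], max=4
Drop 3: O rot1 at col 4 lands with bottom-row=4; cleared 0 line(s) (total 0); column heights now [0 3 3 0 6 6], max=6
Drop 4: O rot0 at col 3 lands with bottom-row=6; cleared 0 line(s) (total 0); column heights now [0 3 3 8 8 6], max=8
Drop 5: T rot0 at col 1 lands with bottom-row=8; cleared 0 line(s) (total 0); column heights now [0 9 10 9 8 6], max=10
Drop 6: J rot2 at col 3 lands with bottom-row=8; cleared 0 line(s) (total 0); column heights now [0 9 10 10 10 10], max=10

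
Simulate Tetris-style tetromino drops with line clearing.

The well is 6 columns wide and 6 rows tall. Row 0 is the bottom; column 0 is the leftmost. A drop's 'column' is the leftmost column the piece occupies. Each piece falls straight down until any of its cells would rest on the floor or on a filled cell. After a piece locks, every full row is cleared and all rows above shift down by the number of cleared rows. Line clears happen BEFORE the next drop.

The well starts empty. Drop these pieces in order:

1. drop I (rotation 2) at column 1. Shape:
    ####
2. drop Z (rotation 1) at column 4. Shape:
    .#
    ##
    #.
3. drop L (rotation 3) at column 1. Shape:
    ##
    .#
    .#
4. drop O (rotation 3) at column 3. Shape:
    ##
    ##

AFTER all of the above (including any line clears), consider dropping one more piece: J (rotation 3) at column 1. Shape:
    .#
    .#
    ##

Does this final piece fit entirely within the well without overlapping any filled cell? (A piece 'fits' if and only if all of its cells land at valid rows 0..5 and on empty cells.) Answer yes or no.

Drop 1: I rot2 at col 1 lands with bottom-row=0; cleared 0 line(s) (total 0); column heights now [0 1 1 1 1 0], max=1
Drop 2: Z rot1 at col 4 lands with bottom-row=1; cleared 0 line(s) (total 0); column heights now [0 1 1 1 3 4], max=4
Drop 3: L rot3 at col 1 lands with bottom-row=1; cleared 0 line(s) (total 0); column heights now [0 4 4 1 3 4], max=4
Drop 4: O rot3 at col 3 lands with bottom-row=3; cleared 0 line(s) (total 0); column heights now [0 4 4 5 5 4], max=5
Test piece J rot3 at col 1 (width 2): heights before test = [0 4 4 5 5 4]; fits = False

Answer: no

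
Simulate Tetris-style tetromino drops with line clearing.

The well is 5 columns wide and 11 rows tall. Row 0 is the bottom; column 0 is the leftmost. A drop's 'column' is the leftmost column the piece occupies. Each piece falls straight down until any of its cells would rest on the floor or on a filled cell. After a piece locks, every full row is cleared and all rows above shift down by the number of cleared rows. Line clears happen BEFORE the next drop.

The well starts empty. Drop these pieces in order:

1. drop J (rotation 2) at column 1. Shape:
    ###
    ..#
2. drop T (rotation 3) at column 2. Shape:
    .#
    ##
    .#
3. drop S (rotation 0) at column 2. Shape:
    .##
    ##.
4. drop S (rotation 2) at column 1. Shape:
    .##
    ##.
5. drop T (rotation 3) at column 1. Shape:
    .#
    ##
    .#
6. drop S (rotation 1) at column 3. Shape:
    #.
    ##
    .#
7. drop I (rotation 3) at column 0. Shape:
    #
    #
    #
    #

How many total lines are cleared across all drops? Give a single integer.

Drop 1: J rot2 at col 1 lands with bottom-row=0; cleared 0 line(s) (total 0); column heights now [0 2 2 2 0], max=2
Drop 2: T rot3 at col 2 lands with bottom-row=2; cleared 0 line(s) (total 0); column heights now [0 2 4 5 0], max=5
Drop 3: S rot0 at col 2 lands with bottom-row=5; cleared 0 line(s) (total 0); column heights now [0 2 6 7 7], max=7
Drop 4: S rot2 at col 1 lands with bottom-row=6; cleared 0 line(s) (total 0); column heights now [0 7 8 8 7], max=8
Drop 5: T rot3 at col 1 lands with bottom-row=8; cleared 0 line(s) (total 0); column heights now [0 10 11 8 7], max=11
Drop 6: S rot1 at col 3 lands with bottom-row=7; cleared 0 line(s) (total 0); column heights now [0 10 11 10 9], max=11
Drop 7: I rot3 at col 0 lands with bottom-row=0; cleared 0 line(s) (total 0); column heights now [4 10 11 10 9], max=11

Answer: 0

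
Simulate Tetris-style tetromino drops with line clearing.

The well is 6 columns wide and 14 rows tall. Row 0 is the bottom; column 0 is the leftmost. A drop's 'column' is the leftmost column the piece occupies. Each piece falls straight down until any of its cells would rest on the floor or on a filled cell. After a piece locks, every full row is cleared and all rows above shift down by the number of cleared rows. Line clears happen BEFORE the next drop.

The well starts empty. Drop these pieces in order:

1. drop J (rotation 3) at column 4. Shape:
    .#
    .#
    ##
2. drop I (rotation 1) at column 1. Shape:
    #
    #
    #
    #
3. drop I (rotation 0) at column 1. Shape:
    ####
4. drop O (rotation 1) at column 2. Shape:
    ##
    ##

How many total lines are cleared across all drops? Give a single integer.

Drop 1: J rot3 at col 4 lands with bottom-row=0; cleared 0 line(s) (total 0); column heights now [0 0 0 0 1 3], max=3
Drop 2: I rot1 at col 1 lands with bottom-row=0; cleared 0 line(s) (total 0); column heights now [0 4 0 0 1 3], max=4
Drop 3: I rot0 at col 1 lands with bottom-row=4; cleared 0 line(s) (total 0); column heights now [0 5 5 5 5 3], max=5
Drop 4: O rot1 at col 2 lands with bottom-row=5; cleared 0 line(s) (total 0); column heights now [0 5 7 7 5 3], max=7

Answer: 0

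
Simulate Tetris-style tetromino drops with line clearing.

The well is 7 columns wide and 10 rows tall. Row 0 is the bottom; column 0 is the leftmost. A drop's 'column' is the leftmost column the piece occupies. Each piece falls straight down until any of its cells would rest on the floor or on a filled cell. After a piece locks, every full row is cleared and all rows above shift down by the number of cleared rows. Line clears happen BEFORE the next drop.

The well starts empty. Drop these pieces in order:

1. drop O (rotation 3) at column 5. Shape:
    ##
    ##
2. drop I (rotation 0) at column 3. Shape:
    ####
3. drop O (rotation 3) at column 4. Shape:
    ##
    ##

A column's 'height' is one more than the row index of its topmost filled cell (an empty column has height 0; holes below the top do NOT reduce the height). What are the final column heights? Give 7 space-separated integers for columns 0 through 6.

Answer: 0 0 0 3 5 5 3

Derivation:
Drop 1: O rot3 at col 5 lands with bottom-row=0; cleared 0 line(s) (total 0); column heights now [0 0 0 0 0 2 2], max=2
Drop 2: I rot0 at col 3 lands with bottom-row=2; cleared 0 line(s) (total 0); column heights now [0 0 0 3 3 3 3], max=3
Drop 3: O rot3 at col 4 lands with bottom-row=3; cleared 0 line(s) (total 0); column heights now [0 0 0 3 5 5 3], max=5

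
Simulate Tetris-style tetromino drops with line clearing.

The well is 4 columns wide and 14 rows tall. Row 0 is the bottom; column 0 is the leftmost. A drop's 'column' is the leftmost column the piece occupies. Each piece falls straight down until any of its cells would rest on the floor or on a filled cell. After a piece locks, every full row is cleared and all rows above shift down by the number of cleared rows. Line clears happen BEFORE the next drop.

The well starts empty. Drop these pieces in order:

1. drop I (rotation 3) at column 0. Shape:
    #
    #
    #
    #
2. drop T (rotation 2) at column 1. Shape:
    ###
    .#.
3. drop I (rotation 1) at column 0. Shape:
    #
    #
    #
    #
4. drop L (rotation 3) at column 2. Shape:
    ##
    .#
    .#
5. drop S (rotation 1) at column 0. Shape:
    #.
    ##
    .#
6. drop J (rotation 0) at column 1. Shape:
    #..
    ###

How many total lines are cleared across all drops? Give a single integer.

Drop 1: I rot3 at col 0 lands with bottom-row=0; cleared 0 line(s) (total 0); column heights now [4 0 0 0], max=4
Drop 2: T rot2 at col 1 lands with bottom-row=0; cleared 1 line(s) (total 1); column heights now [3 0 1 0], max=3
Drop 3: I rot1 at col 0 lands with bottom-row=3; cleared 0 line(s) (total 1); column heights now [7 0 1 0], max=7
Drop 4: L rot3 at col 2 lands with bottom-row=0; cleared 0 line(s) (total 1); column heights now [7 0 3 3], max=7
Drop 5: S rot1 at col 0 lands with bottom-row=6; cleared 0 line(s) (total 1); column heights now [9 8 3 3], max=9
Drop 6: J rot0 at col 1 lands with bottom-row=8; cleared 1 line(s) (total 2); column heights now [8 9 3 3], max=9

Answer: 2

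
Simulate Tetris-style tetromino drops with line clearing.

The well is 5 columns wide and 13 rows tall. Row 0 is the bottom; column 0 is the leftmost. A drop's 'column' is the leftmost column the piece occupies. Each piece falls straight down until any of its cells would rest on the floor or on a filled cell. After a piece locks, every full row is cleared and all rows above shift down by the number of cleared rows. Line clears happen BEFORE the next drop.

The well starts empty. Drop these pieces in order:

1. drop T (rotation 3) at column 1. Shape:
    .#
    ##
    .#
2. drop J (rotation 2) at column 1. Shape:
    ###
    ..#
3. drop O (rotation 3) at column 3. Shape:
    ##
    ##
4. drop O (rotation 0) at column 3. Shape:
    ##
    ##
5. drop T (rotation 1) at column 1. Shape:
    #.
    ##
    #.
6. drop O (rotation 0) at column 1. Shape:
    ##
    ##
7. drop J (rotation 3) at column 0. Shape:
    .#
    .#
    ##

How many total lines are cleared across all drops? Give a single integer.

Drop 1: T rot3 at col 1 lands with bottom-row=0; cleared 0 line(s) (total 0); column heights now [0 2 3 0 0], max=3
Drop 2: J rot2 at col 1 lands with bottom-row=2; cleared 0 line(s) (total 0); column heights now [0 4 4 4 0], max=4
Drop 3: O rot3 at col 3 lands with bottom-row=4; cleared 0 line(s) (total 0); column heights now [0 4 4 6 6], max=6
Drop 4: O rot0 at col 3 lands with bottom-row=6; cleared 0 line(s) (total 0); column heights now [0 4 4 8 8], max=8
Drop 5: T rot1 at col 1 lands with bottom-row=4; cleared 0 line(s) (total 0); column heights now [0 7 6 8 8], max=8
Drop 6: O rot0 at col 1 lands with bottom-row=7; cleared 0 line(s) (total 0); column heights now [0 9 9 8 8], max=9
Drop 7: J rot3 at col 0 lands with bottom-row=9; cleared 0 line(s) (total 0); column heights now [10 12 9 8 8], max=12

Answer: 0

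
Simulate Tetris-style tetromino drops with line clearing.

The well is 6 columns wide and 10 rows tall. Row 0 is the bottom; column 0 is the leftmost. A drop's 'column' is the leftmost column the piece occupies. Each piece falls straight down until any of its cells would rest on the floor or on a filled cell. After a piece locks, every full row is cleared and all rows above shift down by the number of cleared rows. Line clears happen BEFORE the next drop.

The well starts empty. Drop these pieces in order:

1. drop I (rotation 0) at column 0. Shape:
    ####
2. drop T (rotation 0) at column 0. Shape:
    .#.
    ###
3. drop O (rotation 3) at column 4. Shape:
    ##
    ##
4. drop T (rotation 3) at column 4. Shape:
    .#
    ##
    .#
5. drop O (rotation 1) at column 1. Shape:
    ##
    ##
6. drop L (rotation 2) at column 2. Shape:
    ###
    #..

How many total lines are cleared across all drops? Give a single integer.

Answer: 1

Derivation:
Drop 1: I rot0 at col 0 lands with bottom-row=0; cleared 0 line(s) (total 0); column heights now [1 1 1 1 0 0], max=1
Drop 2: T rot0 at col 0 lands with bottom-row=1; cleared 0 line(s) (total 0); column heights now [2 3 2 1 0 0], max=3
Drop 3: O rot3 at col 4 lands with bottom-row=0; cleared 1 line(s) (total 1); column heights now [1 2 1 0 1 1], max=2
Drop 4: T rot3 at col 4 lands with bottom-row=1; cleared 0 line(s) (total 1); column heights now [1 2 1 0 3 4], max=4
Drop 5: O rot1 at col 1 lands with bottom-row=2; cleared 0 line(s) (total 1); column heights now [1 4 4 0 3 4], max=4
Drop 6: L rot2 at col 2 lands with bottom-row=4; cleared 0 line(s) (total 1); column heights now [1 4 6 6 6 4], max=6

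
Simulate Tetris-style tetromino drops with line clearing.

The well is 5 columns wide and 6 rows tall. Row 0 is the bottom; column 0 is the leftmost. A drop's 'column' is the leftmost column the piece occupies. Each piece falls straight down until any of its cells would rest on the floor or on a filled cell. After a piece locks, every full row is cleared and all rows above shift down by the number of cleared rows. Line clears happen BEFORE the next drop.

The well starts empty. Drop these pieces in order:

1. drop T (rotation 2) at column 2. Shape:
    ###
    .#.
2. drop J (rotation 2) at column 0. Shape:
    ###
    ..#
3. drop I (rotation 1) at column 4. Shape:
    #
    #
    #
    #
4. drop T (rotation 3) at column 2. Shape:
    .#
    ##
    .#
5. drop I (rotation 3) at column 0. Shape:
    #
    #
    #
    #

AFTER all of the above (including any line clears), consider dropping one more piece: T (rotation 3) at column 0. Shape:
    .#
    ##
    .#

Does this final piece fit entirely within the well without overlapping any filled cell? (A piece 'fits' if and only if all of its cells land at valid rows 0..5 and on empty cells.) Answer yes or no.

Drop 1: T rot2 at col 2 lands with bottom-row=0; cleared 0 line(s) (total 0); column heights now [0 0 2 2 2], max=2
Drop 2: J rot2 at col 0 lands with bottom-row=2; cleared 0 line(s) (total 0); column heights now [4 4 4 2 2], max=4
Drop 3: I rot1 at col 4 lands with bottom-row=2; cleared 0 line(s) (total 0); column heights now [4 4 4 2 6], max=6
Drop 4: T rot3 at col 2 lands with bottom-row=3; cleared 1 line(s) (total 1); column heights now [0 0 4 5 5], max=5
Drop 5: I rot3 at col 0 lands with bottom-row=0; cleared 0 line(s) (total 1); column heights now [4 0 4 5 5], max=5
Test piece T rot3 at col 0 (width 2): heights before test = [4 0 4 5 5]; fits = True

Answer: yes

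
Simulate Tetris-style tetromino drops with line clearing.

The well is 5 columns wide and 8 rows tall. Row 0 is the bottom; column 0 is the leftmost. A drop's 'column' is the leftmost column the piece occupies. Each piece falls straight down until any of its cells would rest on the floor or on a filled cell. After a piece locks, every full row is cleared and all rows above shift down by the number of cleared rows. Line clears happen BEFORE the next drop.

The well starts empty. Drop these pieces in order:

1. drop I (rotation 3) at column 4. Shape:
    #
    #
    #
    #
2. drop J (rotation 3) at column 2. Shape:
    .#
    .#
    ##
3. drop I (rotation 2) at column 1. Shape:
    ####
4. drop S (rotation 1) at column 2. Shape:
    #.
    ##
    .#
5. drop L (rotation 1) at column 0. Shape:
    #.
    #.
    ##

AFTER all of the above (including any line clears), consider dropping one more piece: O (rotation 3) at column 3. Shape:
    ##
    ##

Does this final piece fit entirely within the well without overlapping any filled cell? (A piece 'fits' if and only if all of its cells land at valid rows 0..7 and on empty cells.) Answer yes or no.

Answer: no

Derivation:
Drop 1: I rot3 at col 4 lands with bottom-row=0; cleared 0 line(s) (total 0); column heights now [0 0 0 0 4], max=4
Drop 2: J rot3 at col 2 lands with bottom-row=0; cleared 0 line(s) (total 0); column heights now [0 0 1 3 4], max=4
Drop 3: I rot2 at col 1 lands with bottom-row=4; cleared 0 line(s) (total 0); column heights now [0 5 5 5 5], max=5
Drop 4: S rot1 at col 2 lands with bottom-row=5; cleared 0 line(s) (total 0); column heights now [0 5 8 7 5], max=8
Drop 5: L rot1 at col 0 lands with bottom-row=5; cleared 0 line(s) (total 0); column heights now [8 6 8 7 5], max=8
Test piece O rot3 at col 3 (width 2): heights before test = [8 6 8 7 5]; fits = False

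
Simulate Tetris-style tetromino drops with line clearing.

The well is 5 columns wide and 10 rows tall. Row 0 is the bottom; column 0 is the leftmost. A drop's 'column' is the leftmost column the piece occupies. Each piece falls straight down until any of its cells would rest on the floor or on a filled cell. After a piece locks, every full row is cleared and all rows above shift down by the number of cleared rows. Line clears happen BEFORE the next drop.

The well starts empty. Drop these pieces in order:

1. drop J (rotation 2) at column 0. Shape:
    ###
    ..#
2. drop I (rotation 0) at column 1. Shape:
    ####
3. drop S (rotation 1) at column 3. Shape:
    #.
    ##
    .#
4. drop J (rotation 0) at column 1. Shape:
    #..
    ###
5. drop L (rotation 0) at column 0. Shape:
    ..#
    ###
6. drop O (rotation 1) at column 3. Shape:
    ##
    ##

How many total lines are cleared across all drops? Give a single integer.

Answer: 1

Derivation:
Drop 1: J rot2 at col 0 lands with bottom-row=0; cleared 0 line(s) (total 0); column heights now [2 2 2 0 0], max=2
Drop 2: I rot0 at col 1 lands with bottom-row=2; cleared 0 line(s) (total 0); column heights now [2 3 3 3 3], max=3
Drop 3: S rot1 at col 3 lands with bottom-row=3; cleared 0 line(s) (total 0); column heights now [2 3 3 6 5], max=6
Drop 4: J rot0 at col 1 lands with bottom-row=6; cleared 0 line(s) (total 0); column heights now [2 8 7 7 5], max=8
Drop 5: L rot0 at col 0 lands with bottom-row=8; cleared 0 line(s) (total 0); column heights now [9 9 10 7 5], max=10
Drop 6: O rot1 at col 3 lands with bottom-row=7; cleared 1 line(s) (total 1); column heights now [2 8 9 8 8], max=9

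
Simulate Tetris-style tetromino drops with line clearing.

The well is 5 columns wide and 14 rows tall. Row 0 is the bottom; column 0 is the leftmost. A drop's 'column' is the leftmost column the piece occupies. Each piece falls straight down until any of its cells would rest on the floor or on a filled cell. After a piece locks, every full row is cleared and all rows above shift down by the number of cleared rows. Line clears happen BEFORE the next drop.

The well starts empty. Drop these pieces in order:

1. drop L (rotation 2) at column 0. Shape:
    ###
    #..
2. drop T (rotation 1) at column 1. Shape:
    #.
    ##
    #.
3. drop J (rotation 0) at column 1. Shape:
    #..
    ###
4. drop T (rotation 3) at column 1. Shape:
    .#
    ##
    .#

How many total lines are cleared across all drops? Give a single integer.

Drop 1: L rot2 at col 0 lands with bottom-row=0; cleared 0 line(s) (total 0); column heights now [2 2 2 0 0], max=2
Drop 2: T rot1 at col 1 lands with bottom-row=2; cleared 0 line(s) (total 0); column heights now [2 5 4 0 0], max=5
Drop 3: J rot0 at col 1 lands with bottom-row=5; cleared 0 line(s) (total 0); column heights now [2 7 6 6 0], max=7
Drop 4: T rot3 at col 1 lands with bottom-row=6; cleared 0 line(s) (total 0); column heights now [2 8 9 6 0], max=9

Answer: 0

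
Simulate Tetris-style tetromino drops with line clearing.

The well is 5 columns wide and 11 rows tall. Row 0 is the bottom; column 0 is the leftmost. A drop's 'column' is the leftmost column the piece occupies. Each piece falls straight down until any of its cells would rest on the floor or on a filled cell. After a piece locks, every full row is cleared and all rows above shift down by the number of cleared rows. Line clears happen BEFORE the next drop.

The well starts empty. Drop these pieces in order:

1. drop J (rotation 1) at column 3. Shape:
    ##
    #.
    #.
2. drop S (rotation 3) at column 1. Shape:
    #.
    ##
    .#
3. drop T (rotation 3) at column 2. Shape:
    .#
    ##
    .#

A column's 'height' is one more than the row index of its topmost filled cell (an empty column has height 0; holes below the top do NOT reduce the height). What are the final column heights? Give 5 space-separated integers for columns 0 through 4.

Drop 1: J rot1 at col 3 lands with bottom-row=0; cleared 0 line(s) (total 0); column heights now [0 0 0 3 3], max=3
Drop 2: S rot3 at col 1 lands with bottom-row=0; cleared 0 line(s) (total 0); column heights now [0 3 2 3 3], max=3
Drop 3: T rot3 at col 2 lands with bottom-row=3; cleared 0 line(s) (total 0); column heights now [0 3 5 6 3], max=6

Answer: 0 3 5 6 3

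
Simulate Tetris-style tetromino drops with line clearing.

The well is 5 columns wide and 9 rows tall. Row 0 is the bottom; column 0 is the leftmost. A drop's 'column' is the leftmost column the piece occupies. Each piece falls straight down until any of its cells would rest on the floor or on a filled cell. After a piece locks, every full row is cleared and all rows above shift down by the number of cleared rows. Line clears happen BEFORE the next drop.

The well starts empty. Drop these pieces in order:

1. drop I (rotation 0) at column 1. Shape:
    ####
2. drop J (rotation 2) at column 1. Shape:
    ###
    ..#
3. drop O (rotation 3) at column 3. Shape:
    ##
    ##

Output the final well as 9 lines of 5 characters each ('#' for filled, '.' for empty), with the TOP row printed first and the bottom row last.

Drop 1: I rot0 at col 1 lands with bottom-row=0; cleared 0 line(s) (total 0); column heights now [0 1 1 1 1], max=1
Drop 2: J rot2 at col 1 lands with bottom-row=1; cleared 0 line(s) (total 0); column heights now [0 3 3 3 1], max=3
Drop 3: O rot3 at col 3 lands with bottom-row=3; cleared 0 line(s) (total 0); column heights now [0 3 3 5 5], max=5

Answer: .....
.....
.....
.....
...##
...##
.###.
...#.
.####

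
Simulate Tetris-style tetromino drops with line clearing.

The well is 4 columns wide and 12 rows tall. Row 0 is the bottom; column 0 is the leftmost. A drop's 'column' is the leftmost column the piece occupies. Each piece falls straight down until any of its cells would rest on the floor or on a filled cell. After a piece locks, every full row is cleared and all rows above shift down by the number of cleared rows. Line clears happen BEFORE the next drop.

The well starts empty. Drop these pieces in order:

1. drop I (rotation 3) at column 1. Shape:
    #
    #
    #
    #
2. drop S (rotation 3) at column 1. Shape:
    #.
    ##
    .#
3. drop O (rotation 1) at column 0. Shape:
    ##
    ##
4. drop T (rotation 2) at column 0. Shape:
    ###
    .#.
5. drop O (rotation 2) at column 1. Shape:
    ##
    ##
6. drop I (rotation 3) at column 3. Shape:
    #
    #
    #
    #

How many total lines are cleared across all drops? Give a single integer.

Answer: 0

Derivation:
Drop 1: I rot3 at col 1 lands with bottom-row=0; cleared 0 line(s) (total 0); column heights now [0 4 0 0], max=4
Drop 2: S rot3 at col 1 lands with bottom-row=3; cleared 0 line(s) (total 0); column heights now [0 6 5 0], max=6
Drop 3: O rot1 at col 0 lands with bottom-row=6; cleared 0 line(s) (total 0); column heights now [8 8 5 0], max=8
Drop 4: T rot2 at col 0 lands with bottom-row=8; cleared 0 line(s) (total 0); column heights now [10 10 10 0], max=10
Drop 5: O rot2 at col 1 lands with bottom-row=10; cleared 0 line(s) (total 0); column heights now [10 12 12 0], max=12
Drop 6: I rot3 at col 3 lands with bottom-row=0; cleared 0 line(s) (total 0); column heights now [10 12 12 4], max=12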